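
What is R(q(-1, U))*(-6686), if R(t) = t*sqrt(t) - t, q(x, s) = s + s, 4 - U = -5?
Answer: 120348 - 361044*sqrt(2) ≈ -3.9025e+5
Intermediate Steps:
U = 9 (U = 4 - 1*(-5) = 4 + 5 = 9)
q(x, s) = 2*s
R(t) = t**(3/2) - t
R(q(-1, U))*(-6686) = ((2*9)**(3/2) - 2*9)*(-6686) = (18**(3/2) - 1*18)*(-6686) = (54*sqrt(2) - 18)*(-6686) = (-18 + 54*sqrt(2))*(-6686) = 120348 - 361044*sqrt(2)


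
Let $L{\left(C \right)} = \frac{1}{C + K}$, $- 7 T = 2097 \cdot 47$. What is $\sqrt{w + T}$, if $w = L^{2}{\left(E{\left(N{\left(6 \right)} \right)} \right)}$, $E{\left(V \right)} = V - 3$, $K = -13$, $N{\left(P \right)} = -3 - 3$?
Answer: $\frac{i \sqrt{333917843}}{154} \approx 118.66 i$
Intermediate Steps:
$N{\left(P \right)} = -6$ ($N{\left(P \right)} = -3 - 3 = -6$)
$T = - \frac{98559}{7}$ ($T = - \frac{2097 \cdot 47}{7} = \left(- \frac{1}{7}\right) 98559 = - \frac{98559}{7} \approx -14080.0$)
$E{\left(V \right)} = -3 + V$ ($E{\left(V \right)} = V - 3 = -3 + V$)
$L{\left(C \right)} = \frac{1}{-13 + C}$ ($L{\left(C \right)} = \frac{1}{C - 13} = \frac{1}{-13 + C}$)
$w = \frac{1}{484}$ ($w = \left(\frac{1}{-13 - 9}\right)^{2} = \left(\frac{1}{-22}\right)^{2} = \left(- \frac{1}{22}\right)^{2} = \frac{1}{484} \approx 0.0020661$)
$\sqrt{w + T} = \sqrt{\frac{1}{484} - \frac{98559}{7}} = \sqrt{- \frac{47702549}{3388}} = \frac{i \sqrt{333917843}}{154}$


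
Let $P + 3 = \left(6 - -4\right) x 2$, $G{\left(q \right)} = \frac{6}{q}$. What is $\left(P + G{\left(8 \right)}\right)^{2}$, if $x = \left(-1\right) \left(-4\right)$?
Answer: $\frac{96721}{16} \approx 6045.1$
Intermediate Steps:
$x = 4$
$P = 77$ ($P = -3 + \left(6 - -4\right) 4 \cdot 2 = -3 + \left(6 + 4\right) 4 \cdot 2 = -3 + 10 \cdot 4 \cdot 2 = -3 + 40 \cdot 2 = -3 + 80 = 77$)
$\left(P + G{\left(8 \right)}\right)^{2} = \left(77 + \frac{6}{8}\right)^{2} = \left(77 + 6 \cdot \frac{1}{8}\right)^{2} = \left(77 + \frac{3}{4}\right)^{2} = \left(\frac{311}{4}\right)^{2} = \frac{96721}{16}$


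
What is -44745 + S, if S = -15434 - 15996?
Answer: -76175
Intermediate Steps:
S = -31430
-44745 + S = -44745 - 31430 = -76175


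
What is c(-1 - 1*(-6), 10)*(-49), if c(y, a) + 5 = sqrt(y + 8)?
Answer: 245 - 49*sqrt(13) ≈ 68.328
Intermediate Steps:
c(y, a) = -5 + sqrt(8 + y) (c(y, a) = -5 + sqrt(y + 8) = -5 + sqrt(8 + y))
c(-1 - 1*(-6), 10)*(-49) = (-5 + sqrt(8 + (-1 - 1*(-6))))*(-49) = (-5 + sqrt(8 + (-1 + 6)))*(-49) = (-5 + sqrt(8 + 5))*(-49) = (-5 + sqrt(13))*(-49) = 245 - 49*sqrt(13)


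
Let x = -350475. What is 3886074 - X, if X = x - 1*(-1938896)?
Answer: 2297653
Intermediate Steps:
X = 1588421 (X = -350475 - 1*(-1938896) = -350475 + 1938896 = 1588421)
3886074 - X = 3886074 - 1*1588421 = 3886074 - 1588421 = 2297653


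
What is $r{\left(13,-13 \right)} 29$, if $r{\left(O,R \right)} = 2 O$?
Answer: $754$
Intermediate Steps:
$r{\left(13,-13 \right)} 29 = 2 \cdot 13 \cdot 29 = 26 \cdot 29 = 754$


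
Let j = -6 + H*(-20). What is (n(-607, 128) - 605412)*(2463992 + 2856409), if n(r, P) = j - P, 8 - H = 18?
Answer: -3220683463746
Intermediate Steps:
H = -10 (H = 8 - 1*18 = 8 - 18 = -10)
j = 194 (j = -6 - 10*(-20) = -6 + 200 = 194)
n(r, P) = 194 - P
(n(-607, 128) - 605412)*(2463992 + 2856409) = ((194 - 1*128) - 605412)*(2463992 + 2856409) = ((194 - 128) - 605412)*5320401 = (66 - 605412)*5320401 = -605346*5320401 = -3220683463746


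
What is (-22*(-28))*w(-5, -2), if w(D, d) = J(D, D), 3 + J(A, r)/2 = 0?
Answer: -3696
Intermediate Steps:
J(A, r) = -6 (J(A, r) = -6 + 2*0 = -6 + 0 = -6)
w(D, d) = -6
(-22*(-28))*w(-5, -2) = -22*(-28)*(-6) = 616*(-6) = -3696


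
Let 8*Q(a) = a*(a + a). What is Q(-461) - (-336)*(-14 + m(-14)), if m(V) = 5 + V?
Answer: 181609/4 ≈ 45402.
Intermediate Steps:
Q(a) = a²/4 (Q(a) = (a*(a + a))/8 = (a*(2*a))/8 = (2*a²)/8 = a²/4)
Q(-461) - (-336)*(-14 + m(-14)) = (¼)*(-461)² - (-336)*(-14 + (5 - 14)) = (¼)*212521 - (-336)*(-14 - 9) = 212521/4 - (-336)*(-23) = 212521/4 - 1*7728 = 212521/4 - 7728 = 181609/4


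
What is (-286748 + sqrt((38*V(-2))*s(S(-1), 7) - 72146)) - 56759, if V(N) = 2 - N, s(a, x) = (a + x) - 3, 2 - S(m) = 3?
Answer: -343507 + I*sqrt(71690) ≈ -3.4351e+5 + 267.75*I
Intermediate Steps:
S(m) = -1 (S(m) = 2 - 1*3 = 2 - 3 = -1)
s(a, x) = -3 + a + x
(-286748 + sqrt((38*V(-2))*s(S(-1), 7) - 72146)) - 56759 = (-286748 + sqrt((38*(2 - 1*(-2)))*(-3 - 1 + 7) - 72146)) - 56759 = (-286748 + sqrt((38*(2 + 2))*3 - 72146)) - 56759 = (-286748 + sqrt((38*4)*3 - 72146)) - 56759 = (-286748 + sqrt(152*3 - 72146)) - 56759 = (-286748 + sqrt(456 - 72146)) - 56759 = (-286748 + sqrt(-71690)) - 56759 = (-286748 + I*sqrt(71690)) - 56759 = -343507 + I*sqrt(71690)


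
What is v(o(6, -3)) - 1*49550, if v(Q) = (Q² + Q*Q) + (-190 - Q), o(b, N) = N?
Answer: -49719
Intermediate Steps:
v(Q) = -190 - Q + 2*Q² (v(Q) = (Q² + Q²) + (-190 - Q) = 2*Q² + (-190 - Q) = -190 - Q + 2*Q²)
v(o(6, -3)) - 1*49550 = (-190 - 1*(-3) + 2*(-3)²) - 1*49550 = (-190 + 3 + 2*9) - 49550 = (-190 + 3 + 18) - 49550 = -169 - 49550 = -49719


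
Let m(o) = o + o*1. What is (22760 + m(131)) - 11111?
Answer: 11911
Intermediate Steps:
m(o) = 2*o (m(o) = o + o = 2*o)
(22760 + m(131)) - 11111 = (22760 + 2*131) - 11111 = (22760 + 262) - 11111 = 23022 - 11111 = 11911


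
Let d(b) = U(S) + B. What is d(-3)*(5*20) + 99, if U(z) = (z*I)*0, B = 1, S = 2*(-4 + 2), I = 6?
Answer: 199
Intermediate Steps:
S = -4 (S = 2*(-2) = -4)
U(z) = 0 (U(z) = (z*6)*0 = (6*z)*0 = 0)
d(b) = 1 (d(b) = 0 + 1 = 1)
d(-3)*(5*20) + 99 = 1*(5*20) + 99 = 1*100 + 99 = 100 + 99 = 199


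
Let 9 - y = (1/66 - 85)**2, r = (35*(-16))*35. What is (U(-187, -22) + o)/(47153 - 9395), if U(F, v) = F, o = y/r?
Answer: -2276312789/460526774400 ≈ -0.0049428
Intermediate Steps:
r = -19600 (r = -560*35 = -19600)
y = -31421677/4356 (y = 9 - (1/66 - 85)**2 = 9 - (-5609/66)**2 = 9 - 1*31460881/4356 = 9 - 31460881/4356 = -31421677/4356 ≈ -7213.4)
o = 4488811/12196800 (o = -31421677/4356/(-19600) = -31421677/4356*(-1/19600) = 4488811/12196800 ≈ 0.36803)
(U(-187, -22) + o)/(47153 - 9395) = (-187 + 4488811/12196800)/(47153 - 9395) = -2276312789/12196800/37758 = -2276312789/12196800*1/37758 = -2276312789/460526774400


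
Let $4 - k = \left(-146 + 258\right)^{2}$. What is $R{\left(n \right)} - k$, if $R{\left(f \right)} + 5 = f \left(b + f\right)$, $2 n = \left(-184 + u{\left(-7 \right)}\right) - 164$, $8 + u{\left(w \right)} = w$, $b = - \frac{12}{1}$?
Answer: $\frac{190621}{4} \approx 47655.0$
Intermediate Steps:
$b = -12$ ($b = \left(-12\right) 1 = -12$)
$u{\left(w \right)} = -8 + w$
$n = - \frac{363}{2}$ ($n = \frac{\left(-184 - 15\right) - 164}{2} = \frac{-199 - 164}{2} = \frac{1}{2} \left(-363\right) = - \frac{363}{2} \approx -181.5$)
$R{\left(f \right)} = -5 + f \left(-12 + f\right)$
$k = -12540$ ($k = 4 - \left(-146 + 258\right)^{2} = 4 - 112^{2} = 4 - 12544 = -12540$)
$R{\left(n \right)} - k = \left(-5 + \left(- \frac{363}{2}\right)^{2} - -2178\right) - -12540 = \left(-5 + \frac{131769}{4} + 2178\right) + 12540 = \frac{140461}{4} + 12540 = \frac{190621}{4}$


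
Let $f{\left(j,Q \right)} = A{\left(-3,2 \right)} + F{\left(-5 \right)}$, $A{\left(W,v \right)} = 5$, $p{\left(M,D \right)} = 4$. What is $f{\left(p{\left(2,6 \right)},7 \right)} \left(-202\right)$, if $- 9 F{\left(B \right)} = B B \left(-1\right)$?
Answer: $- \frac{14140}{9} \approx -1571.1$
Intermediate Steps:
$F{\left(B \right)} = \frac{B^{2}}{9}$ ($F{\left(B \right)} = - \frac{B B \left(-1\right)}{9} = - \frac{B^{2} \left(-1\right)}{9} = - \frac{\left(-1\right) B^{2}}{9} = \frac{B^{2}}{9}$)
$f{\left(j,Q \right)} = \frac{70}{9}$ ($f{\left(j,Q \right)} = 5 + \frac{\left(-5\right)^{2}}{9} = 5 + \frac{1}{9} \cdot 25 = 5 + \frac{25}{9} = \frac{70}{9}$)
$f{\left(p{\left(2,6 \right)},7 \right)} \left(-202\right) = \frac{70}{9} \left(-202\right) = - \frac{14140}{9}$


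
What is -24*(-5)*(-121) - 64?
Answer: -14584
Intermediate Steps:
-24*(-5)*(-121) - 64 = 120*(-121) - 64 = -14520 - 64 = -14584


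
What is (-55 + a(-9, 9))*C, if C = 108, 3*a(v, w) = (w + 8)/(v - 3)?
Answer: -5991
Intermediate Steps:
a(v, w) = (8 + w)/(3*(-3 + v)) (a(v, w) = ((w + 8)/(v - 3))/3 = ((8 + w)/(-3 + v))/3 = (8 + w)/(3*(-3 + v)))
(-55 + a(-9, 9))*C = (-55 + (8 + 9)/(3*(-3 - 9)))*108 = (-55 + (⅓)*17/(-12))*108 = (-55 + (⅓)*(-1/12)*17)*108 = (-55 - 17/36)*108 = -1997/36*108 = -5991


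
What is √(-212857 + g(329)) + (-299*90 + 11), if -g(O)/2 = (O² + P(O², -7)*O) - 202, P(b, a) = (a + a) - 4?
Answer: -26899 + I*√417091 ≈ -26899.0 + 645.83*I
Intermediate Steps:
P(b, a) = -4 + 2*a (P(b, a) = 2*a - 4 = -4 + 2*a)
g(O) = 404 - 2*O² + 36*O (g(O) = -2*((O² + (-4 + 2*(-7))*O) - 202) = -2*((O² + (-4 - 14)*O) - 202) = -2*((O² - 18*O) - 202) = -2*(-202 + O² - 18*O) = 404 - 2*O² + 36*O)
√(-212857 + g(329)) + (-299*90 + 11) = √(-212857 + (404 - 2*329² + 36*329)) + (-299*90 + 11) = √(-212857 + (404 - 2*108241 + 11844)) + (-26910 + 11) = √(-212857 + (404 - 216482 + 11844)) - 26899 = √(-212857 - 204234) - 26899 = √(-417091) - 26899 = I*√417091 - 26899 = -26899 + I*√417091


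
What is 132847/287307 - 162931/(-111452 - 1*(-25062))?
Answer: 58287869147/24820451730 ≈ 2.3484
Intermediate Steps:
132847/287307 - 162931/(-111452 - 1*(-25062)) = 132847*(1/287307) - 162931/(-111452 + 25062) = 132847/287307 - 162931/(-86390) = 132847/287307 - 162931*(-1/86390) = 132847/287307 + 162931/86390 = 58287869147/24820451730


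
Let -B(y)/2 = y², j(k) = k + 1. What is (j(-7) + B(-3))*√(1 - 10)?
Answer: -72*I ≈ -72.0*I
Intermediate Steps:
j(k) = 1 + k
B(y) = -2*y²
(j(-7) + B(-3))*√(1 - 10) = ((1 - 7) - 2*(-3)²)*√(1 - 10) = (-6 - 2*9)*√(-9) = (-6 - 18)*(3*I) = -72*I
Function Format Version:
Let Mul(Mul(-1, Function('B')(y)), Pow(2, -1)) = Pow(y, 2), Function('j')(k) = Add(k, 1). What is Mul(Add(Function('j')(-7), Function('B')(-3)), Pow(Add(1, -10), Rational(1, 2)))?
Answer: Mul(-72, I) ≈ Mul(-72.000, I)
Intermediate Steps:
Function('j')(k) = Add(1, k)
Function('B')(y) = Mul(-2, Pow(y, 2))
Mul(Add(Function('j')(-7), Function('B')(-3)), Pow(Add(1, -10), Rational(1, 2))) = Mul(Add(Add(1, -7), Mul(-2, Pow(-3, 2))), Pow(Add(1, -10), Rational(1, 2))) = Mul(Add(-6, Mul(-2, 9)), Pow(-9, Rational(1, 2))) = Mul(Add(-6, -18), Mul(3, I)) = Mul(-24, Mul(3, I)) = Mul(-72, I)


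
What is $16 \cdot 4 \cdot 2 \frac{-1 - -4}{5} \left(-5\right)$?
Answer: $-384$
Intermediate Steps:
$16 \cdot 4 \cdot 2 \frac{-1 - -4}{5} \left(-5\right) = 64 \cdot 2 \left(-1 + 4\right) \frac{1}{5} \left(-5\right) = 64 \cdot 2 \cdot 3 \cdot \frac{1}{5} \left(-5\right) = 64 \cdot 2 \cdot \frac{3}{5} \left(-5\right) = 64 \cdot \frac{6}{5} \left(-5\right) = 64 \left(-6\right) = -384$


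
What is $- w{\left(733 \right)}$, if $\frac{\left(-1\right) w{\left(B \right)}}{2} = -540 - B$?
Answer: $-2546$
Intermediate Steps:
$w{\left(B \right)} = 1080 + 2 B$ ($w{\left(B \right)} = - 2 \left(-540 - B\right) = 1080 + 2 B$)
$- w{\left(733 \right)} = - (1080 + 2 \cdot 733) = - (1080 + 1466) = \left(-1\right) 2546 = -2546$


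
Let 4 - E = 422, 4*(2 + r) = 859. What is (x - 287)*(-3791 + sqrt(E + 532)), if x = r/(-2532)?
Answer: 11022662317/10128 - 2907587*sqrt(114)/10128 ≈ 1.0853e+6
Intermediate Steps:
r = 851/4 (r = -2 + (1/4)*859 = -2 + 859/4 = 851/4 ≈ 212.75)
x = -851/10128 (x = (851/4)/(-2532) = (851/4)*(-1/2532) = -851/10128 ≈ -0.084024)
E = -418 (E = 4 - 1*422 = 4 - 422 = -418)
(x - 287)*(-3791 + sqrt(E + 532)) = (-851/10128 - 287)*(-3791 + sqrt(-418 + 532)) = -2907587*(-3791 + sqrt(114))/10128 = 11022662317/10128 - 2907587*sqrt(114)/10128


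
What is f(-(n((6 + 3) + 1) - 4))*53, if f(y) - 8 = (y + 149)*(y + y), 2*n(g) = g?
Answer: -15264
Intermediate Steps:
n(g) = g/2
f(y) = 8 + 2*y*(149 + y) (f(y) = 8 + (y + 149)*(y + y) = 8 + (149 + y)*(2*y) = 8 + 2*y*(149 + y))
f(-(n((6 + 3) + 1) - 4))*53 = (8 + 2*(-(((6 + 3) + 1)/2 - 4))**2 + 298*(-(((6 + 3) + 1)/2 - 4)))*53 = (8 + 2*(-((9 + 1)/2 - 4))**2 + 298*(-((9 + 1)/2 - 4)))*53 = (8 + 2*(-((1/2)*10 - 4))**2 + 298*(-((1/2)*10 - 4)))*53 = (8 + 2*(-(5 - 4))**2 + 298*(-(5 - 4)))*53 = (8 + 2*(-1*1)**2 + 298*(-1*1))*53 = (8 + 2*(-1)**2 + 298*(-1))*53 = (8 + 2*1 - 298)*53 = (8 + 2 - 298)*53 = -288*53 = -15264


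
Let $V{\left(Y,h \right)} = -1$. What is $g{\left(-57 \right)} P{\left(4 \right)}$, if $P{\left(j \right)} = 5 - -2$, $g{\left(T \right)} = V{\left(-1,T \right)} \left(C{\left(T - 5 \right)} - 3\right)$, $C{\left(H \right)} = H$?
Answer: $455$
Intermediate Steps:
$g{\left(T \right)} = 8 - T$ ($g{\left(T \right)} = - (\left(T - 5\right) - 3) = - (\left(-5 + T\right) - 3) = - (-8 + T) = 8 - T$)
$P{\left(j \right)} = 7$ ($P{\left(j \right)} = 5 + 2 = 7$)
$g{\left(-57 \right)} P{\left(4 \right)} = \left(8 - -57\right) 7 = \left(8 + 57\right) 7 = 65 \cdot 7 = 455$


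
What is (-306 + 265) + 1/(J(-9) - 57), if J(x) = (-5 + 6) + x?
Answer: -2666/65 ≈ -41.015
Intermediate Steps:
J(x) = 1 + x
(-306 + 265) + 1/(J(-9) - 57) = (-306 + 265) + 1/((1 - 9) - 57) = -41 + 1/(-8 - 57) = -41 + 1/(-65) = -41 - 1/65 = -2666/65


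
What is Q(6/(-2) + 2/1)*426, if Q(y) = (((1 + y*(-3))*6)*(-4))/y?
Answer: 40896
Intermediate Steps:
Q(y) = (-24 + 72*y)/y (Q(y) = (((1 - 3*y)*6)*(-4))/y = ((6 - 18*y)*(-4))/y = (-24 + 72*y)/y)
Q(6/(-2) + 2/1)*426 = (72 - 24/(6/(-2) + 2/1))*426 = (72 - 24/(6*(-½) + 2*1))*426 = (72 - 24/(-3 + 2))*426 = (72 - 24/(-1))*426 = (72 - 24*(-1))*426 = (72 + 24)*426 = 96*426 = 40896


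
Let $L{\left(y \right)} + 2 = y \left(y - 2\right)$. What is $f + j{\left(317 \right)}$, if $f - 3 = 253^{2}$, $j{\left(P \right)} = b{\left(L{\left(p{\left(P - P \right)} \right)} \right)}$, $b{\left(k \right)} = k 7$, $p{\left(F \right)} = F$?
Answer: $63998$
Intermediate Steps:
$L{\left(y \right)} = -2 + y \left(-2 + y\right)$ ($L{\left(y \right)} = -2 + y \left(y - 2\right) = -2 + y \left(-2 + y\right)$)
$b{\left(k \right)} = 7 k$
$j{\left(P \right)} = -14$ ($j{\left(P \right)} = 7 \left(-2 + \left(P - P\right)^{2} - 2 \left(P - P\right)\right) = 7 \left(-2 + 0^{2} - 0\right) = 7 \left(-2 + 0 + 0\right) = 7 \left(-2\right) = -14$)
$f = 64012$ ($f = 3 + 253^{2} = 3 + 64009 = 64012$)
$f + j{\left(317 \right)} = 64012 - 14 = 63998$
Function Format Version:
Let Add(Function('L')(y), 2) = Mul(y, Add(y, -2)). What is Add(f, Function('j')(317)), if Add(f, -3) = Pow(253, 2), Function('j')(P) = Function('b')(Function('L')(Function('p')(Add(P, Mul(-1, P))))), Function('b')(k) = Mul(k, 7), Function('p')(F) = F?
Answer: 63998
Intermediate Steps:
Function('L')(y) = Add(-2, Mul(y, Add(-2, y))) (Function('L')(y) = Add(-2, Mul(y, Add(y, -2))) = Add(-2, Mul(y, Add(-2, y))))
Function('b')(k) = Mul(7, k)
Function('j')(P) = -14 (Function('j')(P) = Mul(7, Add(-2, Pow(Add(P, Mul(-1, P)), 2), Mul(-2, Add(P, Mul(-1, P))))) = Mul(7, Add(-2, Pow(0, 2), Mul(-2, 0))) = Mul(7, Add(-2, 0, 0)) = Mul(7, -2) = -14)
f = 64012 (f = Add(3, Pow(253, 2)) = Add(3, 64009) = 64012)
Add(f, Function('j')(317)) = Add(64012, -14) = 63998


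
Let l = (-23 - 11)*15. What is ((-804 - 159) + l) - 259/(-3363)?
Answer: -4953440/3363 ≈ -1472.9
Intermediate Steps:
l = -510 (l = -34*15 = -510)
((-804 - 159) + l) - 259/(-3363) = ((-804 - 159) - 510) - 259/(-3363) = (-963 - 510) - 259*(-1/3363) = -1473 + 259/3363 = -4953440/3363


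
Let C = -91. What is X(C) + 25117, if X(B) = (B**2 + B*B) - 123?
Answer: 41556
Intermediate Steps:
X(B) = -123 + 2*B**2 (X(B) = (B**2 + B**2) - 123 = 2*B**2 - 123 = -123 + 2*B**2)
X(C) + 25117 = (-123 + 2*(-91)**2) + 25117 = (-123 + 2*8281) + 25117 = (-123 + 16562) + 25117 = 16439 + 25117 = 41556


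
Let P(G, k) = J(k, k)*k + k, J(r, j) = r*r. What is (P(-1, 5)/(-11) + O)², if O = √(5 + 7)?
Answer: 18352/121 - 520*√3/11 ≈ 69.791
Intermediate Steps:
J(r, j) = r²
P(G, k) = k + k³ (P(G, k) = k²*k + k = k³ + k = k + k³)
O = 2*√3 (O = √12 = 2*√3 ≈ 3.4641)
(P(-1, 5)/(-11) + O)² = ((5 + 5³)/(-11) + 2*√3)² = ((5 + 125)*(-1/11) + 2*√3)² = (130*(-1/11) + 2*√3)² = (-130/11 + 2*√3)²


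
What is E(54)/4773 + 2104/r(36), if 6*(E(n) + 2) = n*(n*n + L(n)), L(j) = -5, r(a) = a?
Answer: 915457/14319 ≈ 63.933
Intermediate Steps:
E(n) = -2 + n*(-5 + n²)/6 (E(n) = -2 + (n*(n*n - 5))/6 = -2 + (n*(n² - 5))/6 = -2 + (n*(-5 + n²))/6 = -2 + n*(-5 + n²)/6)
E(54)/4773 + 2104/r(36) = (-2 - ⅚*54 + (⅙)*54³)/4773 + 2104/36 = (-2 - 45 + (⅙)*157464)*(1/4773) + 2104*(1/36) = (-2 - 45 + 26244)*(1/4773) + 526/9 = 26197*(1/4773) + 526/9 = 26197/4773 + 526/9 = 915457/14319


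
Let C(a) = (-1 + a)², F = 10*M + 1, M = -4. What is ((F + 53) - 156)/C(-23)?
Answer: -71/288 ≈ -0.24653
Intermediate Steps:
F = -39 (F = 10*(-4) + 1 = -40 + 1 = -39)
((F + 53) - 156)/C(-23) = ((-39 + 53) - 156)/((-1 - 23)²) = (14 - 156)/((-24)²) = -142/576 = -142*1/576 = -71/288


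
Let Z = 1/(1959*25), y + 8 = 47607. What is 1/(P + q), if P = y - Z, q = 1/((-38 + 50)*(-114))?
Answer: 22332600/1063009410619 ≈ 2.1009e-5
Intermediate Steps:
y = 47599 (y = -8 + 47607 = 47599)
q = -1/1368 (q = 1/(12*(-114)) = 1/(-1368) = -1/1368 ≈ -0.00073099)
Z = 1/48975 ≈ 2.0419e-5
P = 2331161024/48975 (P = 47599 - 1*1/48975 = 47599 - 1/48975 = 2331161024/48975 ≈ 47599.)
1/(P + q) = 1/(2331161024/48975 - 1/1368) = 1/(1063009410619/22332600) = 22332600/1063009410619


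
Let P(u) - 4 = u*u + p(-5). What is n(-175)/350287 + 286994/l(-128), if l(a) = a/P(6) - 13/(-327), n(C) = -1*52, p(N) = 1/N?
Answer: -6541806093329330/72401870891 ≈ -90354.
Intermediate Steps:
n(C) = -52
P(u) = 19/5 + u² (P(u) = 4 + (u*u + 1/(-5)) = 4 + (u² - ⅕) = 4 + (-⅕ + u²) = 19/5 + u²)
l(a) = 13/327 + 5*a/199 (l(a) = a/(19/5 + 6²) - 13/(-327) = a/(19/5 + 36) - 13*(-1/327) = a/(199/5) + 13/327 = a*(5/199) + 13/327 = 5*a/199 + 13/327 = 13/327 + 5*a/199)
n(-175)/350287 + 286994/l(-128) = -52/350287 + 286994/(13/327 + (5/199)*(-128)) = -52*1/350287 + 286994/(13/327 - 640/199) = -52/350287 + 286994/(-206693/65073) = -52/350287 + 286994*(-65073/206693) = -52/350287 - 18675560562/206693 = -6541806093329330/72401870891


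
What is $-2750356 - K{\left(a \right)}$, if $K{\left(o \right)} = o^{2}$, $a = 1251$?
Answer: $-4315357$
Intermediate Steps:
$-2750356 - K{\left(a \right)} = -2750356 - 1251^{2} = -2750356 - 1565001 = -4315357$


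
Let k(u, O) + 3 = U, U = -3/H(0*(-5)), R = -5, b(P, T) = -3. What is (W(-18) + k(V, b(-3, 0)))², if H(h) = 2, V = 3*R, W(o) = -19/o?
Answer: 961/81 ≈ 11.864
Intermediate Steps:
V = -15 (V = 3*(-5) = -15)
U = -3/2 ≈ -1.5000
k(u, O) = -9/2 (k(u, O) = -3 - 3/2 = -9/2)
(W(-18) + k(V, b(-3, 0)))² = (-19/(-18) - 9/2)² = (-19*(-1/18) - 9/2)² = (19/18 - 9/2)² = (-31/9)² = 961/81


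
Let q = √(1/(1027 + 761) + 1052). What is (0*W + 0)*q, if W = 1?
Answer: 0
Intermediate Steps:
q = √840796719/894 (q = √(1/1788 + 1052) = √(1880977/1788) = √840796719/894 ≈ 32.435)
(0*W + 0)*q = (0*1 + 0)*(√840796719/894) = (0 + 0)*(√840796719/894) = 0*(√840796719/894) = 0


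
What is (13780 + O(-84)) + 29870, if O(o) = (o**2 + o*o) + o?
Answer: 57678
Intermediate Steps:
O(o) = o + 2*o**2 (O(o) = (o**2 + o**2) + o = 2*o**2 + o = o + 2*o**2)
(13780 + O(-84)) + 29870 = (13780 - 84*(1 + 2*(-84))) + 29870 = (13780 - 84*(1 - 168)) + 29870 = (13780 - 84*(-167)) + 29870 = (13780 + 14028) + 29870 = 27808 + 29870 = 57678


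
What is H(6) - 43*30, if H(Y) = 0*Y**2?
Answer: -1290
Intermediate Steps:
H(Y) = 0
H(6) - 43*30 = 0 - 43*30 = 0 - 1290 = -1290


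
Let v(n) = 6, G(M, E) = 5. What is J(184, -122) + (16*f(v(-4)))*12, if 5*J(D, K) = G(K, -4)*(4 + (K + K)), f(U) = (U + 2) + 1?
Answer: 1488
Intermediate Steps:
f(U) = 3 + U (f(U) = (2 + U) + 1 = 3 + U)
J(D, K) = 4 + 2*K (J(D, K) = (5*(4 + (K + K)))/5 = (5*(4 + 2*K))/5 = (20 + 10*K)/5 = 4 + 2*K)
J(184, -122) + (16*f(v(-4)))*12 = (4 + 2*(-122)) + (16*(3 + 6))*12 = (4 - 244) + (16*9)*12 = -240 + 144*12 = -240 + 1728 = 1488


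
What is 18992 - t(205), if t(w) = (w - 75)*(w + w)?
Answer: -34308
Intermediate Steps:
t(w) = 2*w*(-75 + w) (t(w) = (-75 + w)*(2*w) = 2*w*(-75 + w))
18992 - t(205) = 18992 - 2*205*(-75 + 205) = 18992 - 2*205*130 = 18992 - 1*53300 = 18992 - 53300 = -34308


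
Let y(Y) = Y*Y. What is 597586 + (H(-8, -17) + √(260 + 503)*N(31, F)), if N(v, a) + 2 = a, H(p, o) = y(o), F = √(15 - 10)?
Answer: 597875 + √763*(-2 + √5) ≈ 5.9788e+5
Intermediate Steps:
y(Y) = Y²
F = √5 ≈ 2.2361
H(p, o) = o²
N(v, a) = -2 + a
597586 + (H(-8, -17) + √(260 + 503)*N(31, F)) = 597586 + ((-17)² + √(260 + 503)*(-2 + √5)) = 597586 + (289 + √763*(-2 + √5)) = 597875 + √763*(-2 + √5)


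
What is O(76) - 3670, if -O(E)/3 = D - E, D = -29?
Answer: -3355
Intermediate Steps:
O(E) = 87 + 3*E (O(E) = -3*(-29 - E) = 87 + 3*E)
O(76) - 3670 = (87 + 3*76) - 3670 = (87 + 228) - 3670 = 315 - 3670 = -3355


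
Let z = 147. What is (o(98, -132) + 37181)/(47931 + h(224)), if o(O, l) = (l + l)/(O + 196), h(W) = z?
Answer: 202425/261758 ≈ 0.77333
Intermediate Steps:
h(W) = 147
o(O, l) = 2*l/(196 + O) (o(O, l) = (2*l)/(196 + O) = 2*l/(196 + O))
(o(98, -132) + 37181)/(47931 + h(224)) = (2*(-132)/(196 + 98) + 37181)/(47931 + 147) = (2*(-132)/294 + 37181)/48078 = (2*(-132)*(1/294) + 37181)*(1/48078) = (-44/49 + 37181)*(1/48078) = (1821825/49)*(1/48078) = 202425/261758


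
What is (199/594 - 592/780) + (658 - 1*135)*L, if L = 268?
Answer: 5411715671/38610 ≈ 1.4016e+5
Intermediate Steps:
(199/594 - 592/780) + (658 - 1*135)*L = (199/594 - 592/780) + (658 - 1*135)*268 = (199*(1/594) - 592*1/780) + (658 - 135)*268 = (199/594 - 148/195) + 523*268 = -16369/38610 + 140164 = 5411715671/38610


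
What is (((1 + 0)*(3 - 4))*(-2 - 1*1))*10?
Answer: 30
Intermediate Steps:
(((1 + 0)*(3 - 4))*(-2 - 1*1))*10 = ((1*(-1))*(-2 - 1))*10 = -1*(-3)*10 = 3*10 = 30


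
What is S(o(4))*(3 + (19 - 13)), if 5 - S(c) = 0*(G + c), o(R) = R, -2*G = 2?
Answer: 45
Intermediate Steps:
G = -1 (G = -1/2*2 = -1)
S(c) = 5 (S(c) = 5 - 0*(-1 + c) = 5 - 1*0 = 5 + 0 = 5)
S(o(4))*(3 + (19 - 13)) = 5*(3 + (19 - 13)) = 5*(3 + 6) = 5*9 = 45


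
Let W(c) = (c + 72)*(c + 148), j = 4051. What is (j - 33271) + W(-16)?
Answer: -21828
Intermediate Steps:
W(c) = (72 + c)*(148 + c)
(j - 33271) + W(-16) = (4051 - 33271) + (10656 + (-16)² + 220*(-16)) = -29220 + (10656 + 256 - 3520) = -29220 + 7392 = -21828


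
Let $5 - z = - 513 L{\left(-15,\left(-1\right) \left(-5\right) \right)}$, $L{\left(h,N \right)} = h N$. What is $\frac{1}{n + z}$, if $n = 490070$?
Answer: $\frac{1}{451600} \approx 2.2144 \cdot 10^{-6}$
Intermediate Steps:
$L{\left(h,N \right)} = N h$
$z = -38470$ ($z = 5 - - 513 \left(-1\right) \left(-5\right) \left(-15\right) = 5 - - 513 \cdot 5 \left(-15\right) = 5 - \left(-513\right) \left(-75\right) = 5 - 38475 = -38470$)
$\frac{1}{n + z} = \frac{1}{490070 - 38470} = \frac{1}{451600}$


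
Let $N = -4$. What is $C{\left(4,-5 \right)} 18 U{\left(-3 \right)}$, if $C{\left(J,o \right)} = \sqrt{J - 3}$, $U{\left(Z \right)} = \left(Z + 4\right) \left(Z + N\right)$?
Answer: $-126$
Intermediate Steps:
$U{\left(Z \right)} = \left(-4 + Z\right) \left(4 + Z\right)$ ($U{\left(Z \right)} = \left(Z + 4\right) \left(Z - 4\right) = \left(4 + Z\right) \left(-4 + Z\right) = \left(-4 + Z\right) \left(4 + Z\right)$)
$C{\left(J,o \right)} = \sqrt{-3 + J}$
$C{\left(4,-5 \right)} 18 U{\left(-3 \right)} = \sqrt{-3 + 4} \cdot 18 \left(-16 + \left(-3\right)^{2}\right) = \sqrt{1} \cdot 18 \left(-16 + 9\right) = 1 \cdot 18 \left(-7\right) = 18 \left(-7\right) = -126$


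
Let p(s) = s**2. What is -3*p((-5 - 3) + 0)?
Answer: -192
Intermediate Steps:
-3*p((-5 - 3) + 0) = -3*((-5 - 3) + 0)**2 = -3*(-8 + 0)**2 = -3*(-8)**2 = -3*64 = -192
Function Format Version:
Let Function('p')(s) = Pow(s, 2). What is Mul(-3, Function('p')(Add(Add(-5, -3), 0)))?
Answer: -192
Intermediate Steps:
Mul(-3, Function('p')(Add(Add(-5, -3), 0))) = Mul(-3, Pow(Add(Add(-5, -3), 0), 2)) = Mul(-3, Pow(Add(-8, 0), 2)) = Mul(-3, Pow(-8, 2)) = Mul(-3, 64) = -192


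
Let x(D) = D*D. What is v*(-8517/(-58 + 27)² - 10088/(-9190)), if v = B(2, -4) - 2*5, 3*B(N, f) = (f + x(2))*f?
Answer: 68576662/883159 ≈ 77.649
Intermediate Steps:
x(D) = D²
B(N, f) = f*(4 + f)/3 (B(N, f) = ((f + 2²)*f)/3 = ((f + 4)*f)/3 = ((4 + f)*f)/3 = (f*(4 + f))/3 = f*(4 + f)/3)
v = -10 (v = (⅓)*(-4)*(4 - 4) - 2*5 = (⅓)*(-4)*0 - 10 = 0 - 10 = -10)
v*(-8517/(-58 + 27)² - 10088/(-9190)) = -10*(-8517/(-58 + 27)² - 10088/(-9190)) = -10*(-8517/((-31)²) - 10088*(-1/9190)) = -10*(-8517/961 + 5044/4595) = -10*(-34288331/4415795) = 68576662/883159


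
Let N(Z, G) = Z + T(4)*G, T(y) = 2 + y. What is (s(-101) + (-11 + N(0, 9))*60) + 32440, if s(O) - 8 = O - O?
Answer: 35028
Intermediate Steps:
N(Z, G) = Z + 6*G (N(Z, G) = Z + (2 + 4)*G = Z + 6*G)
s(O) = 8 (s(O) = 8 + (O - O) = 8 + 0 = 8)
(s(-101) + (-11 + N(0, 9))*60) + 32440 = (8 + (-11 + (0 + 6*9))*60) + 32440 = (8 + (-11 + (0 + 54))*60) + 32440 = (8 + (-11 + 54)*60) + 32440 = (8 + 43*60) + 32440 = (8 + 2580) + 32440 = 2588 + 32440 = 35028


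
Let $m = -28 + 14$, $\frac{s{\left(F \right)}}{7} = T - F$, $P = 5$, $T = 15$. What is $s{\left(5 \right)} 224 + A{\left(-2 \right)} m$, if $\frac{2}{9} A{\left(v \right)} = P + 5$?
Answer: $15050$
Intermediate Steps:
$s{\left(F \right)} = 105 - 7 F$ ($s{\left(F \right)} = 7 \left(15 - F\right) = 105 - 7 F$)
$m = -14$
$A{\left(v \right)} = 45$ ($A{\left(v \right)} = \frac{9 \left(5 + 5\right)}{2} = \frac{9}{2} \cdot 10 = 45$)
$s{\left(5 \right)} 224 + A{\left(-2 \right)} m = \left(105 - 35\right) 224 + 45 \left(-14\right) = \left(105 - 35\right) 224 - 630 = 70 \cdot 224 - 630 = 15680 - 630 = 15050$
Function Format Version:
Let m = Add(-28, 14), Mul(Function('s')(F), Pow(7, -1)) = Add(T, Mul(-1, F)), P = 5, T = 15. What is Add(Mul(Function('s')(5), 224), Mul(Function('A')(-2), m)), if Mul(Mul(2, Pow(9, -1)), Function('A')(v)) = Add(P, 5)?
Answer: 15050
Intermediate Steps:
Function('s')(F) = Add(105, Mul(-7, F)) (Function('s')(F) = Mul(7, Add(15, Mul(-1, F))) = Add(105, Mul(-7, F)))
m = -14
Function('A')(v) = 45 (Function('A')(v) = Mul(Rational(9, 2), Add(5, 5)) = Mul(Rational(9, 2), 10) = 45)
Add(Mul(Function('s')(5), 224), Mul(Function('A')(-2), m)) = Add(Mul(Add(105, Mul(-7, 5)), 224), Mul(45, -14)) = Add(Mul(Add(105, -35), 224), -630) = Add(Mul(70, 224), -630) = Add(15680, -630) = 15050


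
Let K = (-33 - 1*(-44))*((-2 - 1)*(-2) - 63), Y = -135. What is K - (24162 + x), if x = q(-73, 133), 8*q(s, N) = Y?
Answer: -198177/8 ≈ -24772.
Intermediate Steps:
q(s, N) = -135/8 (q(s, N) = (⅛)*(-135) = -135/8)
x = -135/8 ≈ -16.875
K = -627 (K = (-33 + 44)*(-3*(-2) - 63) = 11*(6 - 63) = 11*(-57) = -627)
K - (24162 + x) = -627 - (24162 - 135/8) = -627 - 1*193161/8 = -627 - 193161/8 = -198177/8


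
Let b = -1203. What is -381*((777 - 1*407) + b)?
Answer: 317373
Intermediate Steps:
-381*((777 - 1*407) + b) = -381*((777 - 1*407) - 1203) = -381*((777 - 407) - 1203) = -381*(370 - 1203) = -381*(-833) = 317373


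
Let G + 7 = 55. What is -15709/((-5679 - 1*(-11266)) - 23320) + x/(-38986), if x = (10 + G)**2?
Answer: 12016897/15029103 ≈ 0.79957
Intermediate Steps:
G = 48 (G = -7 + 55 = 48)
x = 3364 (x = (10 + 48)**2 = 58**2 = 3364)
-15709/((-5679 - 1*(-11266)) - 23320) + x/(-38986) = -15709/((-5679 - 1*(-11266)) - 23320) + 3364/(-38986) = -15709/((-5679 + 11266) - 23320) + 3364*(-1/38986) = -15709/(5587 - 23320) - 1682/19493 = -15709/(-17733) - 1682/19493 = -15709*(-1/17733) - 1682/19493 = 683/771 - 1682/19493 = 12016897/15029103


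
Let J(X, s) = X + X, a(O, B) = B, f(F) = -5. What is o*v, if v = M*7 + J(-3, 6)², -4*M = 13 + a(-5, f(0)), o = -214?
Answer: -4708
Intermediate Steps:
J(X, s) = 2*X
M = -2 (M = -(13 - 5)/4 = -¼*8 = -2)
v = 22 (v = -2*7 + (2*(-3))² = -14 + (-6)² = -14 + 36 = 22)
o*v = -214*22 = -4708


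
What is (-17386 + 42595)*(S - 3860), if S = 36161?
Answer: 814275909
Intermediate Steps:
(-17386 + 42595)*(S - 3860) = (-17386 + 42595)*(36161 - 3860) = 25209*32301 = 814275909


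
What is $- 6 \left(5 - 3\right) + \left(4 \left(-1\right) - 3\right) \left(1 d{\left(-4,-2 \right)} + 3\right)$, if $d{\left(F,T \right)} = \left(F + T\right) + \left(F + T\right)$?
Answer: $51$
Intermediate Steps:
$d{\left(F,T \right)} = 2 F + 2 T$
$- 6 \left(5 - 3\right) + \left(4 \left(-1\right) - 3\right) \left(1 d{\left(-4,-2 \right)} + 3\right) = - 6 \left(5 - 3\right) + \left(4 \left(-1\right) - 3\right) \left(1 \left(2 \left(-4\right) + 2 \left(-2\right)\right) + 3\right) = \left(-6\right) 2 + \left(-4 - 3\right) \left(1 \left(-8 - 4\right) + 3\right) = -12 - 7 \left(1 \left(-12\right) + 3\right) = -12 - 7 \left(-12 + 3\right) = -12 - -63 = -12 + 63 = 51$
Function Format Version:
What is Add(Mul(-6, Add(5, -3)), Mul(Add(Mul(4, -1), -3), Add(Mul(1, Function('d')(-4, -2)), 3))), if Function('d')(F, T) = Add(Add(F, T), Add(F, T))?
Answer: 51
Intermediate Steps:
Function('d')(F, T) = Add(Mul(2, F), Mul(2, T))
Add(Mul(-6, Add(5, -3)), Mul(Add(Mul(4, -1), -3), Add(Mul(1, Function('d')(-4, -2)), 3))) = Add(Mul(-6, Add(5, -3)), Mul(Add(Mul(4, -1), -3), Add(Mul(1, Add(Mul(2, -4), Mul(2, -2))), 3))) = Add(Mul(-6, 2), Mul(Add(-4, -3), Add(Mul(1, Add(-8, -4)), 3))) = Add(-12, Mul(-7, Add(Mul(1, -12), 3))) = Add(-12, Mul(-7, Add(-12, 3))) = Add(-12, Mul(-7, -9)) = Add(-12, 63) = 51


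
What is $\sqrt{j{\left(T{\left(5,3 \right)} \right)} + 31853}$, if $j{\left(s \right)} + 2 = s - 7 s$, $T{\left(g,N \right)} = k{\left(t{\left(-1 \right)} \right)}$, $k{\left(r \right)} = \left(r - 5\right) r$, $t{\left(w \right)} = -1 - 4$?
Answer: $\sqrt{31551} \approx 177.63$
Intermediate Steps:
$t{\left(w \right)} = -5$ ($t{\left(w \right)} = -1 - 4 = -5$)
$k{\left(r \right)} = r \left(-5 + r\right)$ ($k{\left(r \right)} = \left(-5 + r\right) r = r \left(-5 + r\right)$)
$T{\left(g,N \right)} = 50$ ($T{\left(g,N \right)} = - 5 \left(-5 - 5\right) = \left(-5\right) \left(-10\right) = 50$)
$j{\left(s \right)} = -2 - 6 s$ ($j{\left(s \right)} = -2 + \left(s - 7 s\right) = -2 - 6 s$)
$\sqrt{j{\left(T{\left(5,3 \right)} \right)} + 31853} = \sqrt{\left(-2 - 300\right) + 31853} = \sqrt{-302 + 31853} = \sqrt{31551}$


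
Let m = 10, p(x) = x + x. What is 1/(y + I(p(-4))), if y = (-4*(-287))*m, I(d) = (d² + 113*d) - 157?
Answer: 1/10483 ≈ 9.5393e-5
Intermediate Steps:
p(x) = 2*x
I(d) = -157 + d² + 113*d
y = 11480 (y = -4*(-287)*10 = 1148*10 = 11480)
1/(y + I(p(-4))) = 1/(11480 + (-157 + (2*(-4))² + 113*(2*(-4)))) = 1/(11480 + (-157 + (-8)² + 113*(-8))) = 1/(11480 + (-157 + 64 - 904)) = 1/(11480 - 997) = 1/10483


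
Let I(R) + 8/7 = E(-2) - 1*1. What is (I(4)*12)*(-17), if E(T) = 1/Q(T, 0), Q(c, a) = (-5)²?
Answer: 75072/175 ≈ 428.98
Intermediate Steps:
Q(c, a) = 25
E(T) = 1/25
I(R) = -368/175 (I(R) = -8/7 + (1/25 - 1*1) = -8/7 + (1/25 - 1) = -8/7 - 24/25 = -368/175)
(I(4)*12)*(-17) = -368/175*12*(-17) = -4416/175*(-17) = 75072/175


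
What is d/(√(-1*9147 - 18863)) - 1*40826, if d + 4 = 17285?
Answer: -40826 - 17281*I*√28010/28010 ≈ -40826.0 - 103.26*I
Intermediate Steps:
d = 17281 (d = -4 + 17285 = 17281)
d/(√(-1*9147 - 18863)) - 1*40826 = 17281/(√(-1*9147 - 18863)) - 1*40826 = 17281/(√(-9147 - 18863)) - 40826 = 17281/(√(-28010)) - 40826 = 17281/((I*√28010)) - 40826 = 17281*(-I*√28010/28010) - 40826 = -17281*I*√28010/28010 - 40826 = -40826 - 17281*I*√28010/28010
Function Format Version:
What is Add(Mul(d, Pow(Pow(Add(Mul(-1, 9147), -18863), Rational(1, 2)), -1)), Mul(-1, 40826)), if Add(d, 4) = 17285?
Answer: Add(-40826, Mul(Rational(-17281, 28010), I, Pow(28010, Rational(1, 2)))) ≈ Add(-40826., Mul(-103.26, I))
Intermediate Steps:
d = 17281 (d = Add(-4, 17285) = 17281)
Add(Mul(d, Pow(Pow(Add(Mul(-1, 9147), -18863), Rational(1, 2)), -1)), Mul(-1, 40826)) = Add(Mul(17281, Pow(Pow(Add(Mul(-1, 9147), -18863), Rational(1, 2)), -1)), Mul(-1, 40826)) = Add(Mul(17281, Pow(Pow(Add(-9147, -18863), Rational(1, 2)), -1)), -40826) = Add(Mul(17281, Pow(Pow(-28010, Rational(1, 2)), -1)), -40826) = Add(Mul(17281, Pow(Mul(I, Pow(28010, Rational(1, 2))), -1)), -40826) = Add(Mul(17281, Mul(Rational(-1, 28010), I, Pow(28010, Rational(1, 2)))), -40826) = Add(Mul(Rational(-17281, 28010), I, Pow(28010, Rational(1, 2))), -40826) = Add(-40826, Mul(Rational(-17281, 28010), I, Pow(28010, Rational(1, 2))))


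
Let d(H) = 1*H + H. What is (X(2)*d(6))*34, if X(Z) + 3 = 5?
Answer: 816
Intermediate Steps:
X(Z) = 2 (X(Z) = -3 + 5 = 2)
d(H) = 2*H (d(H) = H + H = 2*H)
(X(2)*d(6))*34 = (2*(2*6))*34 = (2*12)*34 = 24*34 = 816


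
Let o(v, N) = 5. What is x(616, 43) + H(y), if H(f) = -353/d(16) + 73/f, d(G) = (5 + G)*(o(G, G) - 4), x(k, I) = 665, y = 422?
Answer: 5745797/8862 ≈ 648.36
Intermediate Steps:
d(G) = 5 + G (d(G) = (5 + G)*(5 - 4) = (5 + G)*1 = 5 + G)
H(f) = -353/21 + 73/f (H(f) = -353/(5 + 16) + 73/f = -353/21 + 73/f)
x(616, 43) + H(y) = 665 + (-353/21 + 73/422) = 665 - 147433/8862 = 5745797/8862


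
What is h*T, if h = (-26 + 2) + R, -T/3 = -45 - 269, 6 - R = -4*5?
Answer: 1884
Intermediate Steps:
R = 26 (R = 6 - (-4)*5 = 6 - 1*(-20) = 6 + 20 = 26)
T = 942 (T = -3*(-45 - 269) = -3*(-314) = 942)
h = 2 (h = (-26 + 2) + 26 = -24 + 26 = 2)
h*T = 2*942 = 1884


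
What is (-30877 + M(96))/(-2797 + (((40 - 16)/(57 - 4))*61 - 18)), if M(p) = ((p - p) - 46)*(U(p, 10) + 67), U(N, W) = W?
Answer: 1824207/147731 ≈ 12.348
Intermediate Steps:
M(p) = -3542 (M(p) = ((p - p) - 46)*(10 + 67) = (0 - 46)*77 = -46*77 = -3542)
(-30877 + M(96))/(-2797 + (((40 - 16)/(57 - 4))*61 - 18)) = (-30877 - 3542)/(-2797 + (((40 - 16)/(57 - 4))*61 - 18)) = -34419/(-2797 + ((24/53)*61 - 18)) = -34419/(-2797 + (1464/53 - 18)) = -34419/(-2797 + 510/53) = -34419/(-147731/53) = -34419*(-53/147731) = 1824207/147731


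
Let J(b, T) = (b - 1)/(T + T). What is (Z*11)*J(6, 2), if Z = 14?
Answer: 385/2 ≈ 192.50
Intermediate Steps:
J(b, T) = (-1 + b)/(2*T) (J(b, T) = (-1 + b)/((2*T)) = (-1 + b)*(1/(2*T)) = (-1 + b)/(2*T))
(Z*11)*J(6, 2) = (14*11)*((½)*(-1 + 6)/2) = 154*((½)*(½)*5) = 154*(5/4) = 385/2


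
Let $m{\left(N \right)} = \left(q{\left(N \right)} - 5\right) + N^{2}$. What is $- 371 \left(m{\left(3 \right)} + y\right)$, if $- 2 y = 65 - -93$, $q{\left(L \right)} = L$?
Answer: $26712$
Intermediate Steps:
$m{\left(N \right)} = -5 + N + N^{2}$ ($m{\left(N \right)} = \left(N - 5\right) + N^{2} = \left(-5 + N\right) + N^{2} = -5 + N + N^{2}$)
$y = -79$ ($y = - \frac{65 - -93}{2} = - \frac{65 + 93}{2} = \left(- \frac{1}{2}\right) 158 = -79$)
$- 371 \left(m{\left(3 \right)} + y\right) = - 371 \left(\left(-5 + 3 + 3^{2}\right) - 79\right) = - 371 \left(\left(-5 + 3 + 9\right) - 79\right) = - 371 \left(7 - 79\right) = \left(-371\right) \left(-72\right) = 26712$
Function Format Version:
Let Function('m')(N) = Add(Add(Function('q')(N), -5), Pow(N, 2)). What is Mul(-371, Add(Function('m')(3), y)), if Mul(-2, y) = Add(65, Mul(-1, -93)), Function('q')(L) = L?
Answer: 26712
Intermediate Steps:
Function('m')(N) = Add(-5, N, Pow(N, 2)) (Function('m')(N) = Add(Add(N, -5), Pow(N, 2)) = Add(Add(-5, N), Pow(N, 2)) = Add(-5, N, Pow(N, 2)))
y = -79 (y = Mul(Rational(-1, 2), Add(65, Mul(-1, -93))) = Mul(Rational(-1, 2), Add(65, 93)) = Mul(Rational(-1, 2), 158) = -79)
Mul(-371, Add(Function('m')(3), y)) = Mul(-371, Add(Add(-5, 3, Pow(3, 2)), -79)) = Mul(-371, Add(Add(-5, 3, 9), -79)) = Mul(-371, Add(7, -79)) = Mul(-371, -72) = 26712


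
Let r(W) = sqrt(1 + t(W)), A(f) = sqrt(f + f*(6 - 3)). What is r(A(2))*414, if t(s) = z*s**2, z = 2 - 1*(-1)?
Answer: 2070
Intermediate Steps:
z = 3 (z = 2 + 1 = 3)
A(f) = 2*sqrt(f) (A(f) = sqrt(f + f*3) = sqrt(f + 3*f) = sqrt(4*f) = 2*sqrt(f))
t(s) = 3*s**2
r(W) = sqrt(1 + 3*W**2)
r(A(2))*414 = sqrt(1 + 3*(2*sqrt(2))**2)*414 = sqrt(1 + 3*8)*414 = sqrt(1 + 24)*414 = sqrt(25)*414 = 5*414 = 2070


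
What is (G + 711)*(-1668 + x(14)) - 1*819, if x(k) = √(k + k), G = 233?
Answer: -1575411 + 1888*√7 ≈ -1.5704e+6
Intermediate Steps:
x(k) = √2*√k (x(k) = √(2*k) = √2*√k)
(G + 711)*(-1668 + x(14)) - 1*819 = (233 + 711)*(-1668 + √2*√14) - 1*819 = 944*(-1668 + 2*√7) - 819 = (-1574592 + 1888*√7) - 819 = -1575411 + 1888*√7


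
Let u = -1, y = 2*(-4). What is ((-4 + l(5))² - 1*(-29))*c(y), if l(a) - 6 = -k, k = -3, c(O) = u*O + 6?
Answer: 756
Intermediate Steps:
y = -8
c(O) = 6 - O (c(O) = -O + 6 = 6 - O)
l(a) = 9 (l(a) = 6 - 1*(-3) = 6 + 3 = 9)
((-4 + l(5))² - 1*(-29))*c(y) = ((-4 + 9)² - 1*(-29))*(6 - 1*(-8)) = (5² + 29)*(6 + 8) = (25 + 29)*14 = 54*14 = 756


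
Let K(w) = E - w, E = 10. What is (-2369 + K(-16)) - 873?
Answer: -3216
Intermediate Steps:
K(w) = 10 - w
(-2369 + K(-16)) - 873 = (-2369 + (10 - 1*(-16))) - 873 = (-2369 + (10 + 16)) - 873 = (-2369 + 26) - 873 = -2343 - 873 = -3216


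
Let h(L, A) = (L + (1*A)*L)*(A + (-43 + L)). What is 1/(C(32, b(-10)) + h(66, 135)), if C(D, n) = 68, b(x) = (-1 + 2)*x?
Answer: 1/1418276 ≈ 7.0508e-7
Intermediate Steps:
b(x) = x (b(x) = 1*x = x)
h(L, A) = (L + A*L)*(-43 + A + L)
1/(C(32, b(-10)) + h(66, 135)) = 1/(68 + 66*(-43 + 66 + 135² - 42*135 + 135*66)) = 1/(68 + 66*(-43 + 66 + 18225 - 5670 + 8910)) = 1/(68 + 66*21488) = 1/(68 + 1418208) = 1/1418276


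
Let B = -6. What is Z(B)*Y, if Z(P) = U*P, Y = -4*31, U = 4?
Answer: 2976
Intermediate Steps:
Y = -124
Z(P) = 4*P
Z(B)*Y = (4*(-6))*(-124) = -24*(-124) = 2976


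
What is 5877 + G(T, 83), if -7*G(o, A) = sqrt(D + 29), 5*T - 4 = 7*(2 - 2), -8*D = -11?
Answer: 5877 - 9*sqrt(6)/28 ≈ 5876.2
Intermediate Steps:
D = 11/8 (D = -1/8*(-11) = 11/8 ≈ 1.3750)
T = 4/5 (T = 4/5 + (7*(2 - 2))/5 = 4/5 + (7*0)/5 = 4/5 + (1/5)*0 = 4/5 + 0 = 4/5 ≈ 0.80000)
G(o, A) = -9*sqrt(6)/28 (G(o, A) = -sqrt(11/8 + 29)/7 = -9*sqrt(6)/28)
5877 + G(T, 83) = 5877 - 9*sqrt(6)/28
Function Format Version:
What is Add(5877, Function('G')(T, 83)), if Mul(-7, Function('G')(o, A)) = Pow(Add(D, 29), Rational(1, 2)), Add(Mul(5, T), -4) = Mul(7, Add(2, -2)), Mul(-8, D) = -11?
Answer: Add(5877, Mul(Rational(-9, 28), Pow(6, Rational(1, 2)))) ≈ 5876.2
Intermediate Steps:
D = Rational(11, 8) (D = Mul(Rational(-1, 8), -11) = Rational(11, 8) ≈ 1.3750)
T = Rational(4, 5) (T = Add(Rational(4, 5), Mul(Rational(1, 5), Mul(7, Add(2, -2)))) = Add(Rational(4, 5), Mul(Rational(1, 5), Mul(7, 0))) = Add(Rational(4, 5), Mul(Rational(1, 5), 0)) = Add(Rational(4, 5), 0) = Rational(4, 5) ≈ 0.80000)
Function('G')(o, A) = Mul(Rational(-9, 28), Pow(6, Rational(1, 2))) (Function('G')(o, A) = Mul(Rational(-1, 7), Pow(Add(Rational(11, 8), 29), Rational(1, 2))) = Mul(Rational(-1, 7), Pow(Rational(243, 8), Rational(1, 2))) = Mul(Rational(-1, 7), Mul(Rational(9, 4), Pow(6, Rational(1, 2)))) = Mul(Rational(-9, 28), Pow(6, Rational(1, 2))))
Add(5877, Function('G')(T, 83)) = Add(5877, Mul(Rational(-9, 28), Pow(6, Rational(1, 2))))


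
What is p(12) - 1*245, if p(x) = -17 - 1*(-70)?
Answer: -192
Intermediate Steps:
p(x) = 53 (p(x) = -17 + 70 = 53)
p(12) - 1*245 = 53 - 1*245 = 53 - 245 = -192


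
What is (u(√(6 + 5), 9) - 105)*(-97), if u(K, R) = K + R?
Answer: 9312 - 97*√11 ≈ 8990.3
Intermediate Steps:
(u(√(6 + 5), 9) - 105)*(-97) = ((√(6 + 5) + 9) - 105)*(-97) = ((√11 + 9) - 105)*(-97) = ((9 + √11) - 105)*(-97) = (-96 + √11)*(-97) = 9312 - 97*√11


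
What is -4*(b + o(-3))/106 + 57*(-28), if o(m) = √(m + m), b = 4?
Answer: -84596/53 - 2*I*√6/53 ≈ -1596.2 - 0.092434*I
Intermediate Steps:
o(m) = √2*√m (o(m) = √(2*m) = √2*√m)
-4*(b + o(-3))/106 + 57*(-28) = -4*(4 + √2*√(-3))/106 + 57*(-28) = -4*(4 + √2*(I*√3))*(1/106) - 1596 = -4*(4 + I*√6)*(1/106) - 1596 = (-16 - 4*I*√6)*(1/106) - 1596 = (-8/53 - 2*I*√6/53) - 1596 = -84596/53 - 2*I*√6/53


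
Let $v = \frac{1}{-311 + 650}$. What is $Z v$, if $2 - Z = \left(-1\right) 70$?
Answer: $\frac{24}{113} \approx 0.21239$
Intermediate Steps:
$v = \frac{1}{339} \approx 0.0029499$
$Z = 72$ ($Z = 2 - \left(-1\right) 70 = 2 - -70 = 2 + 70 = 72$)
$Z v = 72 \cdot \frac{1}{339} = \frac{24}{113}$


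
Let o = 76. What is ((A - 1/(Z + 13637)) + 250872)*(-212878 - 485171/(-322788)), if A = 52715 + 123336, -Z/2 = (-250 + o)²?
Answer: -229379773074328187063/2523933170 ≈ -9.0882e+10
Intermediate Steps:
Z = -60552 (Z = -2*(-250 + 76)² = -2*(-174)² = -2*30276 = -60552)
A = 176051
((A - 1/(Z + 13637)) + 250872)*(-212878 - 485171/(-322788)) = ((176051 - 1/(-60552 + 13637)) + 250872)*(-212878 - 485171/(-322788)) = ((176051 - 1/(-46915)) + 250872)*(-212878 - 485171*(-1/322788)) = ((176051 - 1*(-1/46915)) + 250872)*(-212878 + 485171/322788) = ((176051 + 1/46915) + 250872)*(-68713978693/322788) = (8259432666/46915 + 250872)*(-68713978693/322788) = (20029092546/46915)*(-68713978693/322788) = -229379773074328187063/2523933170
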